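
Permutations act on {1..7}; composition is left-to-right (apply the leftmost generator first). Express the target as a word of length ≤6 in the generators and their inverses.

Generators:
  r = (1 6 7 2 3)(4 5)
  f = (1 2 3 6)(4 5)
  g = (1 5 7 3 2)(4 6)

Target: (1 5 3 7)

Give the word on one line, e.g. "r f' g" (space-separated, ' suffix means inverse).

r' f' g g

  after r': (1 3 2 7 6)(4 5)
  after f': (1 2 7 3)
  after g: (2 3 5 7)(4 6)
  after g: (1 5 3 7)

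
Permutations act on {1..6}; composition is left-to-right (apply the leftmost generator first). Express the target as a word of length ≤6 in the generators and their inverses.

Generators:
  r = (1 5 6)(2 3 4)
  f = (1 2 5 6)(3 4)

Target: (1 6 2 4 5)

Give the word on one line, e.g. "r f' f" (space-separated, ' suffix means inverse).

  after r': (1 6 5)(2 4 3)
  after f': (1 5 6 2 3)
  after r: (1 6 3 5)(2 4)
  after f': (1 5 6 4)(2 3)
  after r: (1 6 2 4 5)

r' f' r f' r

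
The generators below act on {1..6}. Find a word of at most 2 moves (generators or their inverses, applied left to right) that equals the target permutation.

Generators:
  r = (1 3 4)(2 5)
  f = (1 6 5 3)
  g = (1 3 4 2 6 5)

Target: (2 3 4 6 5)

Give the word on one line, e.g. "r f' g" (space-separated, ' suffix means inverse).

  after r: (1 3 4)(2 5)
  after f: (2 3 4 6 5)

r f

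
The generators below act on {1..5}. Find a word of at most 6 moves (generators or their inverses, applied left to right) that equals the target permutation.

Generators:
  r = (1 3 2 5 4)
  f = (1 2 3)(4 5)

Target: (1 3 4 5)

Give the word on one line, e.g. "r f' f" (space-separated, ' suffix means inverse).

  after f: (1 2 3)(4 5)
  after r: (1 5)
  after f': (1 4 5 3 2)
  after r: (2 3 5)
  after f': (1 3 4 5)

f r f' r f'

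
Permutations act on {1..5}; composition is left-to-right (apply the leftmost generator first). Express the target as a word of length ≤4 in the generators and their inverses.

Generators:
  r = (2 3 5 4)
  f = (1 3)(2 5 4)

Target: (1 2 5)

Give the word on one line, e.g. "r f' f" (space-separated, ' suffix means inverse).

  after f: (1 3)(2 5 4)
  after r': (1 2 3)
  after r': (1 4 5 3)
  after f: (1 2 5)

f r' r' f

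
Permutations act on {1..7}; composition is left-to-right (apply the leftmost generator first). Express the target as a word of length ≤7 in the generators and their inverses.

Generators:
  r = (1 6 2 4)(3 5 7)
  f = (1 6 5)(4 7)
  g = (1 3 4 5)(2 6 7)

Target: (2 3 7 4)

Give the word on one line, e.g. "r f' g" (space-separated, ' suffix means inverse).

g' f' g r' f

  after g': (1 5 4 3)(2 7 6)
  after f': (1 6 2 4 3 5 7)
  after g: (1 7 3)(2 5)
  after r': (1 5 6)(2 3 4)
  after f: (2 3 7 4)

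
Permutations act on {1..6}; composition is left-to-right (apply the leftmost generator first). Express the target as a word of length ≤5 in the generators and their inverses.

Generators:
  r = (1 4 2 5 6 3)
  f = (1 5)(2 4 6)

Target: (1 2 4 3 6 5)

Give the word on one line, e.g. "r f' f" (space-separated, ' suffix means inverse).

f' r f r' f'

  after f': (1 5)(2 6 4)
  after r: (1 6 2 3)(4 5)
  after f: (1 2 3 5 6 4)
  after r': (1 4 3 2 6)
  after f': (1 2 4 3 6 5)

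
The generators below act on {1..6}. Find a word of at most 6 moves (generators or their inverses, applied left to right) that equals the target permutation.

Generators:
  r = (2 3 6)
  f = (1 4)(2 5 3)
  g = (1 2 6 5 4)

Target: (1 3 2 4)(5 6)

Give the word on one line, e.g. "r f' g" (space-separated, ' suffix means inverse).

f' f' g r

  after f': (1 4)(2 3 5)
  after f': (2 5 3)
  after g: (1 2 4)(3 6 5)
  after r: (1 3 2 4)(5 6)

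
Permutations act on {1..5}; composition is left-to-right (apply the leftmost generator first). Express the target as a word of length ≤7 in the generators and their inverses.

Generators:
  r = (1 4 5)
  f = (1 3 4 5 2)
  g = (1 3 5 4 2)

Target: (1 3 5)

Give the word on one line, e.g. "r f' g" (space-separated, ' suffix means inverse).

  after r': (1 5 4)
  after f': (1 4 2 5 3)
  after r': (2 4)(3 5)
  after g: (1 3 4)
  after r: (1 3 5)

r' f' r' g r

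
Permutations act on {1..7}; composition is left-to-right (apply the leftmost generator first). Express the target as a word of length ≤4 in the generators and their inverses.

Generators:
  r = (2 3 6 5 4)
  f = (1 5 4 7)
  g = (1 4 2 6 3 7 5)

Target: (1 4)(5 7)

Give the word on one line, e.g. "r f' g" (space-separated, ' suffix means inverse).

  after f': (1 7 4 5)
  after f': (1 4)(5 7)

f' f'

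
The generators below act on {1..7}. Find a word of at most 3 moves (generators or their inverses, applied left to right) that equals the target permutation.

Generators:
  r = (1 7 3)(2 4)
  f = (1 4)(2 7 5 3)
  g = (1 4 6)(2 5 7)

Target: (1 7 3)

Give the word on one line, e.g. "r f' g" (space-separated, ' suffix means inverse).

r' r'

  after r': (1 3 7)(2 4)
  after r': (1 7 3)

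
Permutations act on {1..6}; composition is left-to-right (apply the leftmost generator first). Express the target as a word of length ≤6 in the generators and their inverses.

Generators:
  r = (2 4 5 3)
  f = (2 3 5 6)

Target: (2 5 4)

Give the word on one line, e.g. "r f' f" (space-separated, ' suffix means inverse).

  after f': (2 6 5 3)
  after r': (2 6 4)
  after r': (2 6)(3 5 4)
  after f': (2 5 4)

f' r' r' f'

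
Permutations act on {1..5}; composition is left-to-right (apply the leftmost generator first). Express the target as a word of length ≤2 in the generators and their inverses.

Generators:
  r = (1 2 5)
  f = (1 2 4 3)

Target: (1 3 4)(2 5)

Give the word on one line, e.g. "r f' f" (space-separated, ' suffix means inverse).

  after f': (1 3 4 2)
  after r': (1 3 4)(2 5)

f' r'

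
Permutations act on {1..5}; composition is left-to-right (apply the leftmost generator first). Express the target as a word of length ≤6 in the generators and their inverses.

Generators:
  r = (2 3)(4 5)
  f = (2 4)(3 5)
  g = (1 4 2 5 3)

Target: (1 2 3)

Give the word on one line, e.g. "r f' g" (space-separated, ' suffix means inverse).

g r r f

  after g: (1 4 2 5 3)
  after r: (1 5 2 4 3)
  after r: (1 4 2 5 3)
  after f: (1 2 3)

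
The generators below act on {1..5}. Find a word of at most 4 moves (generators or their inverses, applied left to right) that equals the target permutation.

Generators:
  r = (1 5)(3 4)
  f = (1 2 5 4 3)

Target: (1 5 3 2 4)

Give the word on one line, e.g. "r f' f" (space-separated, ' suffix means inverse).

  after f: (1 2 5 4 3)
  after f: (1 5 3 2 4)
  after r: (2 3)(4 5)
  after r: (1 5 3 2 4)

f f r r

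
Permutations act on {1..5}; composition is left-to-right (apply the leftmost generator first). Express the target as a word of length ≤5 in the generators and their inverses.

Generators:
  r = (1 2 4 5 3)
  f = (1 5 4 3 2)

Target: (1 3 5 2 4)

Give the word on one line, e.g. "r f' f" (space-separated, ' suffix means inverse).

  after f: (1 5 4 3 2)
  after f: (1 4 2 5 3)
  after f: (1 3 5 2 4)

f f f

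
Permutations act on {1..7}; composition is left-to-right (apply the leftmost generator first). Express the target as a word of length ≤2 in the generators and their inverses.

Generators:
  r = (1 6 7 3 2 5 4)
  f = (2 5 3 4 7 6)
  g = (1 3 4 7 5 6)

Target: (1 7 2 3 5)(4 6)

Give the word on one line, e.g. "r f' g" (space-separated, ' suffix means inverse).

  after g: (1 3 4 7 5 6)
  after r': (1 7 2 3 5)(4 6)

g r'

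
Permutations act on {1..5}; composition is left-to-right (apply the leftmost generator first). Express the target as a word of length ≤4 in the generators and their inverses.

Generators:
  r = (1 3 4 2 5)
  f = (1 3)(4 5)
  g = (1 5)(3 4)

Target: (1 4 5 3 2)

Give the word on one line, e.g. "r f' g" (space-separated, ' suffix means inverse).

  after r: (1 3 4 2 5)
  after f': (2 4)(3 5)
  after r': (1 5)(2 3)
  after f': (1 4 5 3 2)

r f' r' f'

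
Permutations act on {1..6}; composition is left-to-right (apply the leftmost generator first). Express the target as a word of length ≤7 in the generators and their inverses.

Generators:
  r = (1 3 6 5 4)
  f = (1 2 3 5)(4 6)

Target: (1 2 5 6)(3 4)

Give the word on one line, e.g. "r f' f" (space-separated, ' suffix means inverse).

  after r: (1 3 6 5 4)
  after r: (1 6 4 3 5)
  after f': (1 4 2)
  after r: (2 3 6 5 4)
  after f: (1 2 5 6)(3 4)

r r f' r f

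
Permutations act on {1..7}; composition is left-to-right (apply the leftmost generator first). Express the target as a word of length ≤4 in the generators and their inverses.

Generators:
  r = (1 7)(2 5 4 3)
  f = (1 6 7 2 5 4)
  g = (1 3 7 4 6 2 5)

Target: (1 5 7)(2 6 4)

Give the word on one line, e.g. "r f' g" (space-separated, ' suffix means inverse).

  after f': (1 4 5 2 7 6)
  after f': (1 5 7)(2 6 4)

f' f'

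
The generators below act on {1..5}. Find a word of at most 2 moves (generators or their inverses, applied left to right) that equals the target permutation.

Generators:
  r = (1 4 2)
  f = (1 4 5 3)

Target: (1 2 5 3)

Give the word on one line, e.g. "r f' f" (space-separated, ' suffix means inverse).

r' f

  after r': (1 2 4)
  after f: (1 2 5 3)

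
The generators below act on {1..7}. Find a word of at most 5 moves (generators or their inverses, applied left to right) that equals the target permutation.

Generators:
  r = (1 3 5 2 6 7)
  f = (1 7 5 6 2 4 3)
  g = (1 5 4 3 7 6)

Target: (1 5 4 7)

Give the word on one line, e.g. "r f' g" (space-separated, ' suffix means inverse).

g r f g'

  after g: (1 5 4 3 7 6)
  after r: (1 2 6 3)(4 5)
  after f: (1 4 6)(3 7 5)
  after g': (1 5 4 7)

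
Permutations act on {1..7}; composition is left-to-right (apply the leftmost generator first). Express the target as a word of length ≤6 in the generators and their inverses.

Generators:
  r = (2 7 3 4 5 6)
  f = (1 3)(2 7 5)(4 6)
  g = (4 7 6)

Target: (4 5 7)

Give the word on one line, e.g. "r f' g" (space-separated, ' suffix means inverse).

  after f': (1 3)(2 5 7)(4 6)
  after g: (1 3)(2 5 6 7)
  after g: (1 3)(2 5 4 7)
  after f: (4 5 6)
  after g': (4 5 7)

f' g g f g'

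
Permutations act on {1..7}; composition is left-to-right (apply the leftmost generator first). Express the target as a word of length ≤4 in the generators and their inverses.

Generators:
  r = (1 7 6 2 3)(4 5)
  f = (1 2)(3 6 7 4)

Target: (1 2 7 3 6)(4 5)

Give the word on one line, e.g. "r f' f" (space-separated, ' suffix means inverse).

  after r: (1 7 6 2 3)(4 5)
  after r: (1 6 3 7 2)
  after r: (1 2 7 3 6)(4 5)

r r r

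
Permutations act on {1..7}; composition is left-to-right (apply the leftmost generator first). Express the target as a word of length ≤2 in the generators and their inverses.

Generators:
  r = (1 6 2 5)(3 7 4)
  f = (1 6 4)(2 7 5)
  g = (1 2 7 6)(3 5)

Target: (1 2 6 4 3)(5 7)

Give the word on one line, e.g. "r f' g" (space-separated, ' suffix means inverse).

g' r

  after g': (1 6 7 2)(3 5)
  after r: (1 2 6 4 3)(5 7)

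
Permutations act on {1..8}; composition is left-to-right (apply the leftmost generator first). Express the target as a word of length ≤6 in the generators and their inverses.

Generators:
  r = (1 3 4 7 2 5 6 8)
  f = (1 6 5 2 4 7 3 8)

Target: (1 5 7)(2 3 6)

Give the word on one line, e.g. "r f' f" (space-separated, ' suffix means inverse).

  after r: (1 3 4 7 2 5 6 8)
  after f': (1 7 5)(2 6 3)
  after r: (1 2 8)(3 5)(4 7 6)
  after f': (1 5 7)(2 3 6)

r f' r f'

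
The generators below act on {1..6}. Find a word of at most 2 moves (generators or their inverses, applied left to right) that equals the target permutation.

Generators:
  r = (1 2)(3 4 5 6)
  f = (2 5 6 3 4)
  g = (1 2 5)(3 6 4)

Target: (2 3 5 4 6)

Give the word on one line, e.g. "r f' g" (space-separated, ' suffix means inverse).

f' f'

  after f': (2 4 3 6 5)
  after f': (2 3 5 4 6)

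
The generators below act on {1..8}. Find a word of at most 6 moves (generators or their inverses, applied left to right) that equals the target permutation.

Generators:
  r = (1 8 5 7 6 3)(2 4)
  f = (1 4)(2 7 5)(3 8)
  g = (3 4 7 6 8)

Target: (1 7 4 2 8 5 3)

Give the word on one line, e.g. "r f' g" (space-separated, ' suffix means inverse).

  after r: (1 8 5 7 6 3)(2 4)
  after g: (1 3)(2 7 8 5 6 4)
  after g: (1 4 2 6 7 3)(5 8)
  after g: (1 7 4 2 8 5 3)

r g g g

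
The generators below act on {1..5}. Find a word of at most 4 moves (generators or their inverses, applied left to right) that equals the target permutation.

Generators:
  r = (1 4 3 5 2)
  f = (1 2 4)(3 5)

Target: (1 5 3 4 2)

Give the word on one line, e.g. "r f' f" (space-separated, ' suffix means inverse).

f' f' r'

  after f': (1 4 2)(3 5)
  after f': (1 2 4)
  after r': (1 5 3 4 2)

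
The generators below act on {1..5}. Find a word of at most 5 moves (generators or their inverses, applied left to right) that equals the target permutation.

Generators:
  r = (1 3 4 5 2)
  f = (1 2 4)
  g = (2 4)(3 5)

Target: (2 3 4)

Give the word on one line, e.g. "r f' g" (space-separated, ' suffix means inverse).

  after f': (1 4 2)
  after r': (1 3)(4 5)
  after r': (2 5 3)
  after g: (2 3 4)

f' r' r' g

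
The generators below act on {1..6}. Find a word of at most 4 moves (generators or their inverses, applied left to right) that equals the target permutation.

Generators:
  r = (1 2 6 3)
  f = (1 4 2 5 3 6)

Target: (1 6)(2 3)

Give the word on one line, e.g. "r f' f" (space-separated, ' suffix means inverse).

r r

  after r: (1 2 6 3)
  after r: (1 6)(2 3)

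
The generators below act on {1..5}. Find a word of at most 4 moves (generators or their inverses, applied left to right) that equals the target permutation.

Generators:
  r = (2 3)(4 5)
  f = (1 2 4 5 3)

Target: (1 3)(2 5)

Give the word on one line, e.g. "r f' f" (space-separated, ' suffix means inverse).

r f'

  after r: (2 3)(4 5)
  after f': (1 3)(2 5)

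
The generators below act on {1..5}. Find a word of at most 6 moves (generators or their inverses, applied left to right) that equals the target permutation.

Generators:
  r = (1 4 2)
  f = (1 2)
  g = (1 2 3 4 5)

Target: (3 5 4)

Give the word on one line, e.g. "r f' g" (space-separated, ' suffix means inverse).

  after r: (1 4 2)
  after g': (1 3 2 5 4)
  after r: (1 3)(2 5)
  after g': (1 2 4 3 5)
  after r: (3 5 4)

r g' r g' r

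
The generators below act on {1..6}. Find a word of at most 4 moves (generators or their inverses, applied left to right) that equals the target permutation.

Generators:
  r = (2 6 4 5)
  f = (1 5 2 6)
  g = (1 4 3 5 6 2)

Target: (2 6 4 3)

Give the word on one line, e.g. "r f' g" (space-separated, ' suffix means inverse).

f g f

  after f: (1 5 2 6)
  after g: (1 6 4 3 5)
  after f: (2 6 4 3)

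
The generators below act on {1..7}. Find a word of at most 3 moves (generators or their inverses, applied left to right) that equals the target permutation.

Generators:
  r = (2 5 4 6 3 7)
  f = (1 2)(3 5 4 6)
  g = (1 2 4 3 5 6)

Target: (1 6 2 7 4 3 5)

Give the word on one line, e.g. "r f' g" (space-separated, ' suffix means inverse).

r' g'

  after r': (2 7 3 6 4 5)
  after g': (1 6 2 7 4 3 5)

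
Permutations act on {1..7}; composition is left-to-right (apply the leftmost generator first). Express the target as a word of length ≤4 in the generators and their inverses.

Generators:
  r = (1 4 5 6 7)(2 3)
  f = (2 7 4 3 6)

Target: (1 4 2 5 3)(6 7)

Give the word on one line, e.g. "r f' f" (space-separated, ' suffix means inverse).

f' r' f

  after f': (2 6 3 4 7)
  after r': (1 7 3)(2 5 4 6)
  after f: (1 4 2 5 3)(6 7)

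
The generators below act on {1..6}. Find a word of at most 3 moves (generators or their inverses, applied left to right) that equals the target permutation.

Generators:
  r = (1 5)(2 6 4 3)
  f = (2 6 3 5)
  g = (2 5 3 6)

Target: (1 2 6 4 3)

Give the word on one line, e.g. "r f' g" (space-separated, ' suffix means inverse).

f r' f

  after f: (2 6 3 5)
  after r': (1 5 3)(4 6)
  after f: (1 2 6 4 3)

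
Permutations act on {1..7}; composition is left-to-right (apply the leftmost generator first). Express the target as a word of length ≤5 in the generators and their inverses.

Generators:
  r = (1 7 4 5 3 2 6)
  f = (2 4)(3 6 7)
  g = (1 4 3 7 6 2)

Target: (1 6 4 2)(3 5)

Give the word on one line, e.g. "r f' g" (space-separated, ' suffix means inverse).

r g r f r'

  after r: (1 7 4 5 3 2 6)
  after g: (1 6 4 5 7 3)
  after r: (2 6 5 4 3 7)
  after f: (2 7 4 6 5)
  after r': (1 6 4 2)(3 5)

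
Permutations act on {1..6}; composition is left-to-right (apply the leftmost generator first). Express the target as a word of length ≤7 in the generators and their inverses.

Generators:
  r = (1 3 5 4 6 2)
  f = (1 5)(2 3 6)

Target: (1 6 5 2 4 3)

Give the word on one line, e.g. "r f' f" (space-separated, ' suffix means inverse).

r f' r' f r'

  after r: (1 3 5 4 6 2)
  after f': (1 2 5 4 3)
  after r': (1 6 4)(2 3)
  after f: (1 2 6 4 5)
  after r': (1 6 5 2 4 3)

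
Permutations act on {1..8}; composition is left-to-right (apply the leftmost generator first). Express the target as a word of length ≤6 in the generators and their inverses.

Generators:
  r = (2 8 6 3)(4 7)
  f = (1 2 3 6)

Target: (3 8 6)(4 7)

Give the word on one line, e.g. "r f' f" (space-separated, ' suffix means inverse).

f r' f f

  after f: (1 2 3 6)
  after r': (1 3 8 2 6)(4 7)
  after f: (1 6 2)(3 8)(4 7)
  after f: (3 8 6)(4 7)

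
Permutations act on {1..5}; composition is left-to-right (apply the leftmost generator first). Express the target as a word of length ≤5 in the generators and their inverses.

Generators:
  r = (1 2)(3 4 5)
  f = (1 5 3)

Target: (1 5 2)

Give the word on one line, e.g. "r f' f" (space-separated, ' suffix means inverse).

  after r: (1 2)(3 4 5)
  after f: (1 2 5)(3 4)
  after r: (2 3 5)
  after f: (1 5 2)

r f r f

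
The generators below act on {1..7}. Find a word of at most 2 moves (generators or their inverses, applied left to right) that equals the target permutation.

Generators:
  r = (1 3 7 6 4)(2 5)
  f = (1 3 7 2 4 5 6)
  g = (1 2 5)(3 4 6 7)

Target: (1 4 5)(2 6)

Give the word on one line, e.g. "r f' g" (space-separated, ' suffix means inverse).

  after f': (1 6 5 4 2 7 3)
  after r: (1 4 5)(2 6)

f' r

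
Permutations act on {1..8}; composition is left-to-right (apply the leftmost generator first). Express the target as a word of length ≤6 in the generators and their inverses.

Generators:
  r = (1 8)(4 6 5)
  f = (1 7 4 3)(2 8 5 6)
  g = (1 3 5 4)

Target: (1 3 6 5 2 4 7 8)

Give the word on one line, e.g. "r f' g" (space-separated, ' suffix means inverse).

f r f f

  after f: (1 7 4 3)(2 8 5 6)
  after r: (1 7 6 2)(3 8 4)
  after f: (1 4)(2 7)(3 5 6 8)
  after f: (1 3 6 5 2 4 7 8)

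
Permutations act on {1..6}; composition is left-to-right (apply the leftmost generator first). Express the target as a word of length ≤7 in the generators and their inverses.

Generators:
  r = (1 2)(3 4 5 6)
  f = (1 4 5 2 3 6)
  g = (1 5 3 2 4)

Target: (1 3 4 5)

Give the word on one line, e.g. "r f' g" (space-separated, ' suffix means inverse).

g r r f r

  after g: (1 5 3 2 4)
  after r: (1 6 3)(2 5 4)
  after r: (1 3 2 6 4)
  after f: (1 6 5 2)
  after r: (1 3 4 5)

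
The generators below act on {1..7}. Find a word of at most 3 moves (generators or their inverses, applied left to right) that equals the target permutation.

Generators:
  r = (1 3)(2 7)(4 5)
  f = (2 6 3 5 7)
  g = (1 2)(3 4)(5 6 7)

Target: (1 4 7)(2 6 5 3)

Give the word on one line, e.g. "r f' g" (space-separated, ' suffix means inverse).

  after r: (1 3)(2 7)(4 5)
  after g': (1 4 7)(2 6 5 3)

r g'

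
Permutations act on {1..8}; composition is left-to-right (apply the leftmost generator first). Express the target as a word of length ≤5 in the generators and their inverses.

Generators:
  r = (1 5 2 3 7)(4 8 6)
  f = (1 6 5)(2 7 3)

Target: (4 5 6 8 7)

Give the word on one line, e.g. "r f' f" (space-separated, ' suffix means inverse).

  after r: (1 5 2 3 7)(4 8 6)
  after f: (4 8 5 7 6)
  after r: (1 5)(2 3 7 4 6 8)
  after f: (4 5 6 8 7)

r f r f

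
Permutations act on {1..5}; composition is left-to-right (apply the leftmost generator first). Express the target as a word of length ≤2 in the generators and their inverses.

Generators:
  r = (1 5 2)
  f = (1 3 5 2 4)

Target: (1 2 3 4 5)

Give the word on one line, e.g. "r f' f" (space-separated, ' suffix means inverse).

  after f': (1 4 2 5 3)
  after f': (1 2 3 4 5)

f' f'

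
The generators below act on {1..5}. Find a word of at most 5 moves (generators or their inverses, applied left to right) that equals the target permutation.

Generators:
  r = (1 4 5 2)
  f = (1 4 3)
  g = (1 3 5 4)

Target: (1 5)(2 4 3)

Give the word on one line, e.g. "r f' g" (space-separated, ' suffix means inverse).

r' g' r' f'

  after r': (1 2 5 4)
  after g': (1 2 3)
  after r': (1 5 4)(2 3)
  after f': (1 5)(2 4 3)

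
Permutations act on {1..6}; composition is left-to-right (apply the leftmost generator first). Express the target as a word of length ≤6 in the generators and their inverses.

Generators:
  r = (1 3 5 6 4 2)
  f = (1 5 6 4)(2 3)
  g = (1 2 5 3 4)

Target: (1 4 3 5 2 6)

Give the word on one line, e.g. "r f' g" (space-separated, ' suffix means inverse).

r g' f' g'

  after r: (1 3 5 6 4 2)
  after g': (1 5 6 3 2 4)
  after f': (2 6)
  after g': (1 4 3 5 2 6)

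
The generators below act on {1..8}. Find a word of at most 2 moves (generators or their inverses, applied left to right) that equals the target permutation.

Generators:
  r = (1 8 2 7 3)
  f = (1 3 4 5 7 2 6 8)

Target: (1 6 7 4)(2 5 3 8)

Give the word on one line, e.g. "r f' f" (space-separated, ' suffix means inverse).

  after f': (1 8 6 2 7 5 4 3)
  after f': (1 6 7 4)(2 5 3 8)

f' f'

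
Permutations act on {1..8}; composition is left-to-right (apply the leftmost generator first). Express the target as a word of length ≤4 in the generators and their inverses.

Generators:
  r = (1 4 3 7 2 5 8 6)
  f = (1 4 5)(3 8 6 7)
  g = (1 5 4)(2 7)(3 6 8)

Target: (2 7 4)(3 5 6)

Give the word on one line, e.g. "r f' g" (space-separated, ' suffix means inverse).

f r'

  after f: (1 4 5)(3 8 6 7)
  after r': (2 7 4)(3 5 6)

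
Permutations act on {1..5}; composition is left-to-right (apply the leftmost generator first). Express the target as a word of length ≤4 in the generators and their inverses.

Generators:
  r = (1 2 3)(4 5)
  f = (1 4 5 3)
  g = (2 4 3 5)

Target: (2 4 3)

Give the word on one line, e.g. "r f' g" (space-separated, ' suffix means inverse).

r' f

  after r': (1 3 2)(4 5)
  after f: (2 4 3)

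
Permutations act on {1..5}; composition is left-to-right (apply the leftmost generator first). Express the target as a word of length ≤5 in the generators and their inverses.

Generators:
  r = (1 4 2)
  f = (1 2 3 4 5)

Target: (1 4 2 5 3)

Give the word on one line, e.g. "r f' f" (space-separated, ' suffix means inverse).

f f f

  after f: (1 2 3 4 5)
  after f: (1 3 5 2 4)
  after f: (1 4 2 5 3)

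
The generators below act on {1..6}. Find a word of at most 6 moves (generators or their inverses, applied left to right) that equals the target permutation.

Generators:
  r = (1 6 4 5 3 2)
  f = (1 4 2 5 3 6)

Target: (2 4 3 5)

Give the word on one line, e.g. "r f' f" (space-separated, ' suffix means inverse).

r' f f r r

  after r': (1 2 3 5 4 6)
  after f: (1 5 2 6 4)
  after f: (1 3 6 2)
  after r: (1 2 6)(3 4 5)
  after r: (2 4 3 5)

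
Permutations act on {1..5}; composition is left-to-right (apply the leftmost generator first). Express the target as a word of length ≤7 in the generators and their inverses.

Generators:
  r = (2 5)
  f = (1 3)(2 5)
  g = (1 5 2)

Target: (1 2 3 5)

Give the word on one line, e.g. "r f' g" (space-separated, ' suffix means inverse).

r f' g f' g'

  after r: (2 5)
  after f': (1 3)
  after g: (1 3 5 2)
  after f': (2 3)
  after g': (1 2 3 5)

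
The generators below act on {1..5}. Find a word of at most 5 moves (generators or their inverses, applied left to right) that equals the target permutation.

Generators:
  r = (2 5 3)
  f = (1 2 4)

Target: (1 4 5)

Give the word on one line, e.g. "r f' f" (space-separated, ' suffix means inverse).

r r f' r

  after r: (2 5 3)
  after r: (2 3 5)
  after f': (1 4 2 3 5)
  after r: (1 4 5)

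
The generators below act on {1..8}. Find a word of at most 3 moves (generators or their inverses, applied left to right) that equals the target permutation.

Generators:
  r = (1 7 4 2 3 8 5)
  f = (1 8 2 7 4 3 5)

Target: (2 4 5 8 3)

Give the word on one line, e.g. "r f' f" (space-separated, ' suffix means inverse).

  after f': (1 5 3 4 7 2 8)
  after r': (1 8 5 2 3 7 4)
  after f': (2 4 5 8 3)

f' r' f'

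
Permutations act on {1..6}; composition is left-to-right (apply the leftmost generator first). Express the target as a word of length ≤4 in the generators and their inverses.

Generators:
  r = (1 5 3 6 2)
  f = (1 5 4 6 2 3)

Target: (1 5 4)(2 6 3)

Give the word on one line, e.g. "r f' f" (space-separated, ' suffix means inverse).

  after r': (1 2 6 3 5)
  after f: (1 3 4 6)
  after f: (2 3 6 5 4)
  after r: (1 5 4)(2 6 3)

r' f f r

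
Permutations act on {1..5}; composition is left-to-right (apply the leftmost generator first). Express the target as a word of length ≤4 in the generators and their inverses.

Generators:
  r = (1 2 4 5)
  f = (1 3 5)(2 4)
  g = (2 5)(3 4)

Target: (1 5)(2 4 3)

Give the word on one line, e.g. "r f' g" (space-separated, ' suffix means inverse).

r f' r

  after r: (1 2 4 5)
  after f': (1 4 3)
  after r: (1 5)(2 4 3)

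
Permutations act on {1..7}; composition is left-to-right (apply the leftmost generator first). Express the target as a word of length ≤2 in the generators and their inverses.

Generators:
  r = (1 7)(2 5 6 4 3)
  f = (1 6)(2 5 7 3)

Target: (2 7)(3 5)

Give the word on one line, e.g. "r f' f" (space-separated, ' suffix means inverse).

  after f': (1 6)(2 3 7 5)
  after f': (2 7)(3 5)

f' f'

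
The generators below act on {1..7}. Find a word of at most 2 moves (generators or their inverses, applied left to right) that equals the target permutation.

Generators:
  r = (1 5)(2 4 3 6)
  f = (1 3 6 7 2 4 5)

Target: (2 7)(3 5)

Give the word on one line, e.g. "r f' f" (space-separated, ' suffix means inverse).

r' f

  after r': (1 5)(2 6 3 4)
  after f: (2 7)(3 5)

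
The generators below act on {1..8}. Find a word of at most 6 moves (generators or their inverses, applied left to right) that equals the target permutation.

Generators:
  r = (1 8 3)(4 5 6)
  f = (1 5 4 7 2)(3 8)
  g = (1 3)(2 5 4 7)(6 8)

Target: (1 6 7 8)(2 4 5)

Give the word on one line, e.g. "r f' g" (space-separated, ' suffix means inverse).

  after g: (1 3)(2 5 4 7)(6 8)
  after g: (2 4)(5 7)
  after r: (1 8 3)(2 5 7 6 4)
  after g: (1 6 7 8)(2 4 5)

g g r g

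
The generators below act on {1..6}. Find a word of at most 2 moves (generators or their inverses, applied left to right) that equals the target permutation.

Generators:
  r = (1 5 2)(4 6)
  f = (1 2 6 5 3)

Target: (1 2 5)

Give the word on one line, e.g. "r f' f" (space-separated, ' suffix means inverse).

  after r: (1 5 2)(4 6)
  after r: (1 2 5)

r r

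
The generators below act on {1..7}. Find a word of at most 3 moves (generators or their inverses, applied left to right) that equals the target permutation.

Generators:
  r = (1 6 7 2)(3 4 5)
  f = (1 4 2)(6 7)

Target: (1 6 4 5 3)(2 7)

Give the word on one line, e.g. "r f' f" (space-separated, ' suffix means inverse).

  after r': (1 2 7 6)(3 5 4)
  after r': (1 7)(2 6)(3 4 5)
  after f': (1 6 4 5 3)(2 7)

r' r' f'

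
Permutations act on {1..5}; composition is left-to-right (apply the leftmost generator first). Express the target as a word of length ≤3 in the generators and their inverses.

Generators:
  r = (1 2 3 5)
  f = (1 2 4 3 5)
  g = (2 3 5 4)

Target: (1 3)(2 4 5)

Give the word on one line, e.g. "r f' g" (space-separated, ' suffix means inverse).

  after f: (1 2 4 3 5)
  after r: (1 3)(2 4 5)

f r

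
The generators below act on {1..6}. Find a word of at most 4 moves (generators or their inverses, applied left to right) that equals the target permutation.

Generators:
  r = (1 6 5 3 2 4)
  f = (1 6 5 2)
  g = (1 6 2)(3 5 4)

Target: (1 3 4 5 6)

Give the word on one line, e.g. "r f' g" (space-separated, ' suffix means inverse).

f r r f

  after f: (1 6 5 2)
  after r: (1 5 4)(2 6 3)
  after r: (1 3 4 6 2 5)
  after f: (1 3 4 5 6)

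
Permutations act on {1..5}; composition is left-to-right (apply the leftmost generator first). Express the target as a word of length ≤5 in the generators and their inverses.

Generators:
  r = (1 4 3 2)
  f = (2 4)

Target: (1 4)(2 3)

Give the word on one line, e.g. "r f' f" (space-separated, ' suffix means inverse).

  after r': (1 2 3 4)
  after r': (1 3)(2 4)
  after f: (1 3)
  after r': (1 4)(2 3)

r' r' f r'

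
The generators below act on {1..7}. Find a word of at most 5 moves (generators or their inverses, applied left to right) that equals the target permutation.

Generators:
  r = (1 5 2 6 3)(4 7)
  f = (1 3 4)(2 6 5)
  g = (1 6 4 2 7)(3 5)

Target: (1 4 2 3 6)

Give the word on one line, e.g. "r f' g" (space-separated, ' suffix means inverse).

f f r' r'

  after f: (1 3 4)(2 6 5)
  after f: (1 4 3)(2 5 6)
  after r': (1 7 4 6 5 2)
  after r': (1 4 2 3 6)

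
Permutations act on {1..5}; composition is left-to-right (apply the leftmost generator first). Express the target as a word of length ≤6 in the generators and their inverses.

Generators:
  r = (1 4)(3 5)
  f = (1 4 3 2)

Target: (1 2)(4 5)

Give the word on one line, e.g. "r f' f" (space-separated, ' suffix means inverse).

f r' f' r' r'

  after f: (1 4 3 2)
  after r': (2 4 5 3)
  after f': (1 2)(4 5)
  after r': (1 2 4 3 5)
  after r': (1 2)(4 5)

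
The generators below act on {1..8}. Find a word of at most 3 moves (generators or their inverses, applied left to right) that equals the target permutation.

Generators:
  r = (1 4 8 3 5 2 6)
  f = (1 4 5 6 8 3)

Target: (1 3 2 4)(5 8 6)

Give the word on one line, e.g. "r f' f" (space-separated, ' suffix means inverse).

r r f

  after r: (1 4 8 3 5 2 6)
  after r: (1 8 5 6 4 3 2)
  after f: (1 3 2 4)(5 8 6)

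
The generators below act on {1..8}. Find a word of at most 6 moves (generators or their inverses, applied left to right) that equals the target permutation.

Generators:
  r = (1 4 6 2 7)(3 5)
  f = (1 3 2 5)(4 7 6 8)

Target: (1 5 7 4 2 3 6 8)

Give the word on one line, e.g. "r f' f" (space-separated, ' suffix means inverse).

f' f' f' r'

  after f': (1 5 2 3)(4 8 6 7)
  after f': (1 2)(3 5)(4 6)(7 8)
  after f': (1 3 2 5)(4 7 6 8)
  after r': (1 5 7 4 2 3 6 8)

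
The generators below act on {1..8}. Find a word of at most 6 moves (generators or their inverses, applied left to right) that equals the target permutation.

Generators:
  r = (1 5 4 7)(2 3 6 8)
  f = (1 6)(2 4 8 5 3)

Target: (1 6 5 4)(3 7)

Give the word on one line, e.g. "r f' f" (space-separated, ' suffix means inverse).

r' f r f'

  after r': (1 7 4 5)(2 8 6 3)
  after f: (1 7 8)(2 5 6)(3 4)
  after r: (2 4 6 3 7)(5 8)
  after f': (1 6 5 4)(3 7)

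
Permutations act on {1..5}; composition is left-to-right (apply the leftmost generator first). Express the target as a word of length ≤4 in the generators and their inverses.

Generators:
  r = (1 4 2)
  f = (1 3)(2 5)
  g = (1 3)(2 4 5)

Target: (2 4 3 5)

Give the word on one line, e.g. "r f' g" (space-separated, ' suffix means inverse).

  after f': (1 3)(2 5)
  after r': (1 3 2 5 4)
  after g': (2 4 3 5)

f' r' g'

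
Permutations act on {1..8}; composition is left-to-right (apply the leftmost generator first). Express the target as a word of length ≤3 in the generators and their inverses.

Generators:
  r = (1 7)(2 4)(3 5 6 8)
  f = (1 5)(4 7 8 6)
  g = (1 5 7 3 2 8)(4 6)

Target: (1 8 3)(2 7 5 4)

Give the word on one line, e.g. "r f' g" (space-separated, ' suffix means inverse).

  after r: (1 7)(2 4)(3 5 6 8)
  after f: (1 8 3)(2 7 5 4)

r f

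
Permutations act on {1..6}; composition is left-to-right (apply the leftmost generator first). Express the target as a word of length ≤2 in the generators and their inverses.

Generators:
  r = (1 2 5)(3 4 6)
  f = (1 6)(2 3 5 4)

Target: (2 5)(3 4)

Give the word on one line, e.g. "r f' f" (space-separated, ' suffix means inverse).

f f

  after f: (1 6)(2 3 5 4)
  after f: (2 5)(3 4)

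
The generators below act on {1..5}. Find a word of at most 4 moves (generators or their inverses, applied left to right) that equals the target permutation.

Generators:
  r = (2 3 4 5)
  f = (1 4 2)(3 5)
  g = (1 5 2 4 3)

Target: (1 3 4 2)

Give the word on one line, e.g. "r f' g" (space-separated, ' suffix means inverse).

g' r f r

  after g': (1 3 4 2 5)
  after r: (1 4 3 5)
  after f: (1 2)(4 5)
  after r: (1 3 4 2)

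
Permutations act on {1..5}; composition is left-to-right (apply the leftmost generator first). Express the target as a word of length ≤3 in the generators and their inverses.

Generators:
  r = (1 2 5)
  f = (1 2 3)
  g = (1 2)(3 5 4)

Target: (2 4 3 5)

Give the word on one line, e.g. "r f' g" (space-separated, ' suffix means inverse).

r g

  after r: (1 2 5)
  after g: (2 4 3 5)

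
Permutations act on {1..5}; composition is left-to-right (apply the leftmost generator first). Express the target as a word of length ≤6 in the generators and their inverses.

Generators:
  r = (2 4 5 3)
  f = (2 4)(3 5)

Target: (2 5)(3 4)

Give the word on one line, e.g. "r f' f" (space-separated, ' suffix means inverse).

  after f': (2 4)(3 5)
  after r: (2 5)
  after r: (2 3)(4 5)
  after f': (2 5)(3 4)

f' r r f'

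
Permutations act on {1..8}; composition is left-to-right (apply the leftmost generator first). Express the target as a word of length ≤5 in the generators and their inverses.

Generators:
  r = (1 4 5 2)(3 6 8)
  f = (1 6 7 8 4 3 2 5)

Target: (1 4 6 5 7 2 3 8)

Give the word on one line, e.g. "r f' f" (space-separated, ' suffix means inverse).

  after r': (1 2 5 4)(3 8 6)
  after f': (1 3 7 6 4 5 8)
  after r: (1 6 5 3 7 8 4 2)
  after r: (1 8 5 6 2 4)(3 7)
  after f: (1 4 6 5 7 2 3 8)

r' f' r r f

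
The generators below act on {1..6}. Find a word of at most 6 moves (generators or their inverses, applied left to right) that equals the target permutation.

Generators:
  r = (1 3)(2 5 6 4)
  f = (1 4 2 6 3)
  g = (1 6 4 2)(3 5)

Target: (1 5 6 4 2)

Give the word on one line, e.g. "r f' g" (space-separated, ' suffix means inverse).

  after g: (1 6 4 2)(3 5)
  after g: (1 4)(2 6)
  after f: (1 2 3)
  after r: (1 5 6 4 2)

g g f r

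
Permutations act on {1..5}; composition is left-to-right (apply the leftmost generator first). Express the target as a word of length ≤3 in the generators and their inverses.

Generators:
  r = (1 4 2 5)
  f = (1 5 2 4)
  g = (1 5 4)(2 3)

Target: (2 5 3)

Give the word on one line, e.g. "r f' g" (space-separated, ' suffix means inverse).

  after f: (1 5 2 4)
  after g': (2 5 3)

f g'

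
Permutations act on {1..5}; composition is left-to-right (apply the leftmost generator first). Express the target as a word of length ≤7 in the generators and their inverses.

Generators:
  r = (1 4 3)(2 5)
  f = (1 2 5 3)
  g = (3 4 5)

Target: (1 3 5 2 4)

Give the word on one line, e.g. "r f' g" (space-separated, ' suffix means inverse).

r r f g' f'

  after r: (1 4 3)(2 5)
  after r: (1 3 4)
  after f: (2 5 3 4)
  after g': (2 4)
  after f': (1 3 5 2 4)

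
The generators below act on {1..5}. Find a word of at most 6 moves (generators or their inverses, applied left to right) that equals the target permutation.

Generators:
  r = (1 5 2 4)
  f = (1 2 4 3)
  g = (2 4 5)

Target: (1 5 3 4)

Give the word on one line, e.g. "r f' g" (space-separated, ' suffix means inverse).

g r' r' g' f'

  after g: (2 4 5)
  after r': (1 4)
  after r': (1 2 5)
  after g': (1 5)(2 4)
  after f': (1 5 3 4)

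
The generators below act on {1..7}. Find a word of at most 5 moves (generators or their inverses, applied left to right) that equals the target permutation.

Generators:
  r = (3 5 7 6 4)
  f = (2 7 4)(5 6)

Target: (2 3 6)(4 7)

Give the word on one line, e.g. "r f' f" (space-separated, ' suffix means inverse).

  after r': (3 4 6 7 5)
  after f': (2 4 5 3 7 6)
  after r: (2 3 6)(4 7)

r' f' r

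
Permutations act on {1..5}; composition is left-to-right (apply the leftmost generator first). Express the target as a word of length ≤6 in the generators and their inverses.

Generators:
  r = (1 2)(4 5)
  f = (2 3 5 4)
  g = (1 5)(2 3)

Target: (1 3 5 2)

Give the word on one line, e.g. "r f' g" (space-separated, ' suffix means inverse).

g f g' f f

  after g: (1 5)(2 3)
  after f: (1 4 2 5)
  after g': (1 4 3 2)
  after f: (1 2)(4 5)
  after f: (1 3 5 2)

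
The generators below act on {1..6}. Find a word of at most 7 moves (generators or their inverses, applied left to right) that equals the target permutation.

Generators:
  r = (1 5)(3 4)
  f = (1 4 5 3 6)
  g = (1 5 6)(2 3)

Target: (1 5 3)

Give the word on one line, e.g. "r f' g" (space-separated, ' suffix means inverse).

g' g' f r f

  after g': (1 6 5)(2 3)
  after g': (1 5 6)
  after f: (1 3 6 4 5)
  after r: (1 4)(3 6)
  after f: (1 5 3)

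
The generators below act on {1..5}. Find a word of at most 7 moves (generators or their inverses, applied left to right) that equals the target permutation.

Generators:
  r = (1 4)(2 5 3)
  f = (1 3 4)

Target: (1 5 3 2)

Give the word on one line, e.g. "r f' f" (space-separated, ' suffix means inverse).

r' f f r r

  after r': (1 4)(2 3 5)
  after f: (2 4 3 5)
  after f: (1 3 5 2)
  after r: (1 2 4)
  after r: (1 5 3 2)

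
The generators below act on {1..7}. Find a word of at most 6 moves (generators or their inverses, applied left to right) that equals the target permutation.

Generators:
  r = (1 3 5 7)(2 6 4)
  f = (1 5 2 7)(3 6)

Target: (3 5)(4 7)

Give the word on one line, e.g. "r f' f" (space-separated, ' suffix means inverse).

  after r: (1 3 5 7)(2 6 4)
  after f': (1 6 4 5 2 3)
  after f': (1 3 7 2 6 4)
  after r': (3 5)(4 7)

r f' f' r'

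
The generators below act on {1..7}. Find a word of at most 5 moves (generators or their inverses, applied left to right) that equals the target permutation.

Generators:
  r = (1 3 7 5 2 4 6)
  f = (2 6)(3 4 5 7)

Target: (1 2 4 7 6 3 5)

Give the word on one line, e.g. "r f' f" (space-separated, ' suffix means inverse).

  after f': (2 6)(3 7 5 4)
  after f': (3 5)(4 7)
  after r': (1 6 4 3 7 2 5)
  after f': (1 2 4 7 6 3 5)

f' f' r' f'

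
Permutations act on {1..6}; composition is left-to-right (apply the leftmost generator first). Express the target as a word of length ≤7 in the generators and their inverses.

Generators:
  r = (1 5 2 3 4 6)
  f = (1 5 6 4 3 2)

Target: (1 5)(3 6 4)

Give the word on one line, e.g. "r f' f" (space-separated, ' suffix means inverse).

r' r' f' r f

  after r': (1 6 4 3 2 5)
  after r': (1 4 2)(3 5 6)
  after f': (1 6 4 3)
  after r: (2 3 5)
  after f: (1 5)(3 6 4)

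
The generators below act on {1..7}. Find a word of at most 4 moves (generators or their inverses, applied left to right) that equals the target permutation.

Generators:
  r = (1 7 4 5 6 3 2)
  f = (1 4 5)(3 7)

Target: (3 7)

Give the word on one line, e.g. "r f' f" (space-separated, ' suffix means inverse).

f f f

  after f: (1 4 5)(3 7)
  after f: (1 5 4)
  after f: (3 7)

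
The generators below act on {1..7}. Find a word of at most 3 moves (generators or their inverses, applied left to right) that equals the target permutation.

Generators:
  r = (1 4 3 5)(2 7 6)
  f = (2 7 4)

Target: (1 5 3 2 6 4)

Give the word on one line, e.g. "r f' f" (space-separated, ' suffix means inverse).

r' f

  after r': (1 5 3 4)(2 6 7)
  after f: (1 5 3 2 6 4)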